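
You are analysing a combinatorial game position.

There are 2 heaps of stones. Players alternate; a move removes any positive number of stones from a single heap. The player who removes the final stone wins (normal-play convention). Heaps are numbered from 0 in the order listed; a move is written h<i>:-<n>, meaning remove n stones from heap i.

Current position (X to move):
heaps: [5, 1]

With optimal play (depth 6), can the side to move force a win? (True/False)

X winning at [(5,1)]: True

[(5,1)] X move#1: h0:-1:-1/(4,1), h0:-2:-1/(3,1), h0:-3:-1/(2,1), h0:-4:+1/(1,1)*, h0:-5:-1/(0,1), h1:-1:-1/(5,0)
[(1,1)] O move#2: h0:-1:-1/(0,1)*, h1:-1:-1/(1,0)
[(0,1)] X move#3: h1:-1:+1/(0,0)*
[(0,0)] end (terminal -1, O#4); searched (5,1) to 6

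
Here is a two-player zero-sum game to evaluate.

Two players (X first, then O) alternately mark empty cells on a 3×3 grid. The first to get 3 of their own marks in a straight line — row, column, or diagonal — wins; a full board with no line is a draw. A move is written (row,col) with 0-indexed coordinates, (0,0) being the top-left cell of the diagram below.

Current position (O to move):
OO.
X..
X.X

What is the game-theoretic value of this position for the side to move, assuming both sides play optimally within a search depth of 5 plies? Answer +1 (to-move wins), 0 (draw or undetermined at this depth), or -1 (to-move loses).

[OO./X../X.X] O move#1: (0,2):+1/OOO/X../X.X*, (1,1):-1/OO./XO./X.X, (1,2):-1/OO./X.O/X.X, (2,1):+1/OO./X../XOX
[OOO/X../X.X] end (terminal -1, X#2); searched OO./X../X.X to 5

value(OO./X../X.X, O) = +1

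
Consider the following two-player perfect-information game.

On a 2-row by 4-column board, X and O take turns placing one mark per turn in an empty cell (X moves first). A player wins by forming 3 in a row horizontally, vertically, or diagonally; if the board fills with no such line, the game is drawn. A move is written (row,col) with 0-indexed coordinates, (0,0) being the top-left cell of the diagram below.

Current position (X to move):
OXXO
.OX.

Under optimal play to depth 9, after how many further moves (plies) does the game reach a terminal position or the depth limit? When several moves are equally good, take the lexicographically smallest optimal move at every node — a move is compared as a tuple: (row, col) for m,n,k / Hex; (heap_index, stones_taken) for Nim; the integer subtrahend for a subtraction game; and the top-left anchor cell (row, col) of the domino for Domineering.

PV length from [OXXO/.OX.]: 2 plies

p1 X@[OXXO/.OX.]: (1,0)[OXXO/XOX.]+0* (1,3)[OXXO/.OXX]+0
p2 O@[OXXO/XOX.]: (1,3)[OXXO/XOXO]+0*
p3 X@[OXXO/XOXO] terminal +0; root [OXXO/.OX.] d9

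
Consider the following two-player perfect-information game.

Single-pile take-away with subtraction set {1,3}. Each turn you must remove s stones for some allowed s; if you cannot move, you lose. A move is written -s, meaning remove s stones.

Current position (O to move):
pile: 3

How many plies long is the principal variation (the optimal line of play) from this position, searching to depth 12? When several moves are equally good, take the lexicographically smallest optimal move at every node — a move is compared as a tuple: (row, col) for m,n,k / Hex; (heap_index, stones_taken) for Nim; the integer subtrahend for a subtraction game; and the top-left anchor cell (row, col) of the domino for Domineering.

PV length from [3]: 3 plies

ply 1, O at 3 | -1=+1→2*; -3=+1→0
ply 2, X at 2 | -1=-1→1*
ply 3, O at 1 | -1=+1→0*
ply 4: 0 is terminal -1 (X); from 3 depth 12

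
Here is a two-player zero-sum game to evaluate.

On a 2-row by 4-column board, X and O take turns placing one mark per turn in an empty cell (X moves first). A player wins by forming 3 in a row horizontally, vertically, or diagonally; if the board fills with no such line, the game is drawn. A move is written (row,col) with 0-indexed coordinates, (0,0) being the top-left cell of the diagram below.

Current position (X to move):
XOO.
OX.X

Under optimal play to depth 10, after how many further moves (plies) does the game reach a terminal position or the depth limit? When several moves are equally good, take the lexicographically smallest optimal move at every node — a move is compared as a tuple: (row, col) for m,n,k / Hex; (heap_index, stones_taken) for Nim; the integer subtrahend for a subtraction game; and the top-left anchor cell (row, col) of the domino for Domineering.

ply 1, X at XOO./OX.X | (0,3)=+0→XOOX/OX.X; (1,2)=+1→XOO./OXXX*
ply 2: XOO./OXXX is terminal -1 (O); from XOO./OX.X depth 10

PV length from [XOO./OX.X]: 1 ply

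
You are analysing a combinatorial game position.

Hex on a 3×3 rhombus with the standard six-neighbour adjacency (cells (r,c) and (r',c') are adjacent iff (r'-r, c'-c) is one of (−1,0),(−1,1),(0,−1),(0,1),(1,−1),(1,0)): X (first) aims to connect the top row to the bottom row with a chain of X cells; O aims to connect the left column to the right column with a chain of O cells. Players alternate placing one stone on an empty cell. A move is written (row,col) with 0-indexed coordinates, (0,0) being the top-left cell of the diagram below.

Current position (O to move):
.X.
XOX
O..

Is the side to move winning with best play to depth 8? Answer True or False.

p1 O@[.X./XOX/O..]: (0,0)[OX./XOX/O..]-1 (0,2)[.XO/XOX/O..]+1* (2,1)[.X./XOX/OO.]+1 (2,2)[.X./XOX/O.O]+1
p2 X@[.XO/XOX/O..] terminal -1; root [.X./XOX/O..] d8

O winning at [.X./XOX/O..]: True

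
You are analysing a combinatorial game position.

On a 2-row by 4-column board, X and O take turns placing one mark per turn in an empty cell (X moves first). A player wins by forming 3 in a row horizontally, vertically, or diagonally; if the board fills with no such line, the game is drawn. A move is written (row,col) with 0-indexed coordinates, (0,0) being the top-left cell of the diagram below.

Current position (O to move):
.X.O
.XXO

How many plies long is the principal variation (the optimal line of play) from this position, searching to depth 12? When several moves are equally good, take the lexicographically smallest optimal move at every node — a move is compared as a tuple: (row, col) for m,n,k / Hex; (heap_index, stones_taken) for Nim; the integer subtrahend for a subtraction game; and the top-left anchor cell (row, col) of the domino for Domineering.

[.X.O/.XXO] O move#1: (0,0):-1/OX.O/.XXO, (0,2):-1/.XOO/.XXO, (1,0):+0/.X.O/OXXO*
[.X.O/OXXO] X move#2: (0,0):+0/XX.O/OXXO*, (0,2):+0/.XXO/OXXO
[XX.O/OXXO] O move#3: (0,2):+0/XXOO/OXXO*
[XXOO/OXXO] end (terminal +0, X#4); searched .X.O/.XXO to 12

PV length from [.X.O/.XXO]: 3 plies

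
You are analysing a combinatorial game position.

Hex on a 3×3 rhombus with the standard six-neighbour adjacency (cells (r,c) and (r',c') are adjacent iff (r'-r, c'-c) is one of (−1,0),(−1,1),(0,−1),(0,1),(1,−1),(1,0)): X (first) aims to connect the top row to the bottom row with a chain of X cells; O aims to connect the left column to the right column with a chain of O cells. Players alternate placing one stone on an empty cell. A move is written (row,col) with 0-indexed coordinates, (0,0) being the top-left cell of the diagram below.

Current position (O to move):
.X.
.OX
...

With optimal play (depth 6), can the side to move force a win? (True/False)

ply 1, O at .X./.OX/... | (0,0)=-1→OX./.OX/...; (0,2)=+1→.XO/.OX/...*; (1,0)=-1→.X./OOX/...; (2,0)=-1→.X./.OX/O..; (2,1)=+1→.X./.OX/.O.; (2,2)=+1→.X./.OX/..O
ply 2, X at .XO/.OX/... | (0,0)=-1→XXO/.OX/...*; (1,0)=-1→.XO/XOX/...; (2,0)=-1→.XO/.OX/X..; (2,1)=-1→.XO/.OX/.X.; (2,2)=-1→.XO/.OX/..X
ply 3, O at XXO/.OX/... | (1,0)=+1→XXO/OOX/...*; (2,0)=+1→XXO/.OX/O..; (2,1)=+1→XXO/.OX/.O.; (2,2)=+1→XXO/.OX/..O
ply 4: XXO/OOX/... is terminal -1 (X); from .X./.OX/... depth 6

O winning at [.X./.OX/...]: True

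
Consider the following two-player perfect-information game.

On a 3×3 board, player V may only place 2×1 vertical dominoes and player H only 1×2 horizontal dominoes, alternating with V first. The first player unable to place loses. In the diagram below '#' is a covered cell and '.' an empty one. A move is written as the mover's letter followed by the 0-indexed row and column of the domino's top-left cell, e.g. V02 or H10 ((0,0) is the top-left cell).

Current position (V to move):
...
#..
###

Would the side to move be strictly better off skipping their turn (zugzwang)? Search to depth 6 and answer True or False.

zugzwang(.../#../###, V) = False

ply 1, V at .../#../### | V01=+1→.#./##./###*; V02=-1→..#/#.#/###
ply 2: .#./##./### is terminal -1 (H); from .../#../### depth 6
pass branch (H moves first from the same position):
  | ply 1, H at .../#../### | H00=-1→##./#../###; H01=+1→.##/#../###*; H11=+1→.../###/###
  | ply 2: .##/#../### is terminal -1 (V); from .../#../### depth 6
V moving scores +1; V passing scores -1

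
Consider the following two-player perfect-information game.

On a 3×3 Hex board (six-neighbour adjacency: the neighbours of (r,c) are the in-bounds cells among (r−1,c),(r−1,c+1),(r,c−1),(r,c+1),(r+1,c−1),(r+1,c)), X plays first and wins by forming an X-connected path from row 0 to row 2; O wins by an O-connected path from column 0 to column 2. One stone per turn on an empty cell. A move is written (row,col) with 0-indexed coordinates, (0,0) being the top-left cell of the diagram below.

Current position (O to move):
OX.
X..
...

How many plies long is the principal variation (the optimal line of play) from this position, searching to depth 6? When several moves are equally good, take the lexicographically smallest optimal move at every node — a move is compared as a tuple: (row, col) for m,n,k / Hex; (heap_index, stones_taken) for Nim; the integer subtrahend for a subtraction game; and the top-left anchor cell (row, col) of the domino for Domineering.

[OX./X../...] O move#1: (0,2):-1/OXO/X../...*, (1,1):-1/OX./XO./..., (1,2):-1/OX./X.O/..., (2,0):-1/OX./X../O.., (2,1):-1/OX./X../.O., (2,2):-1/OX./X../..O
[OXO/X../...] X move#2: (1,1):+1/OXO/XX./...*, (1,2):+1/OXO/X.X/..., (2,0):+1/OXO/X../X.., (2,1):+1/OXO/X../.X., (2,2):+1/OXO/X../..X
[OXO/XX./...] O move#3: (1,2):-1/OXO/XXO/...*, (2,0):-1/OXO/XX./O.., (2,1):-1/OXO/XX./.O., (2,2):-1/OXO/XX./..O
[OXO/XXO/...] X move#4: (2,0):+1/OXO/XXO/X..*, (2,1):+1/OXO/XXO/.X., (2,2):+1/OXO/XXO/..X
[OXO/XXO/X..] end (terminal -1, O#5); searched OX./X../... to 6

PV length from [OX./X../...]: 4 plies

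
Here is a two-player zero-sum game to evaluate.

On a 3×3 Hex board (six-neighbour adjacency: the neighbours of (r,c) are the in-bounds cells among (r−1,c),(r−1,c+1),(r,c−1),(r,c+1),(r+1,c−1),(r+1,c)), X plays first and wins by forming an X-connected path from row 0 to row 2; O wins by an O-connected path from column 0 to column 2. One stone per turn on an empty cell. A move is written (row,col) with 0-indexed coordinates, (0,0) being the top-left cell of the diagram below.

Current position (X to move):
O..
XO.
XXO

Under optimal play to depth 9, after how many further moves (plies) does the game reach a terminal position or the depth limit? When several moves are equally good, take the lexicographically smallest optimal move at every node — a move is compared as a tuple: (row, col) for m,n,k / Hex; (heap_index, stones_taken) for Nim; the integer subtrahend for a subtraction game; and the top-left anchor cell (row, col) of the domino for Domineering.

PV length from [O../XO./XXO]: 1 ply

ply 1, X at O../XO./XXO | (0,1)=+1→OX./XO./XXO*; (0,2)=+1→O.X/XO./XXO; (1,2)=+1→O../XOX/XXO
ply 2: OX./XO./XXO is terminal -1 (O); from O../XO./XXO depth 9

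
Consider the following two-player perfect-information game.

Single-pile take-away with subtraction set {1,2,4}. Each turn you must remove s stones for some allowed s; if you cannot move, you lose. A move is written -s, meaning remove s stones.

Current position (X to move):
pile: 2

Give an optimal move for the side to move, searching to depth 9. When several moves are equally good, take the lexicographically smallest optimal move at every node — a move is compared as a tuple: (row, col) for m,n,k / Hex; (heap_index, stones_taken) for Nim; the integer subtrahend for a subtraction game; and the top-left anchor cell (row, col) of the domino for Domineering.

X's best at [2]: -2

p1 X@[2]: -1[1]-1 -2[0]+1*
p2 O@[0] terminal -1; root [2] d9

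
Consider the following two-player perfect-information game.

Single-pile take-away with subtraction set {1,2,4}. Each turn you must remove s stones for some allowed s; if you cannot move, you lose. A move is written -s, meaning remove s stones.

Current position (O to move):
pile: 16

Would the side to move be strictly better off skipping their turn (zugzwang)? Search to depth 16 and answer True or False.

[16] O move#1: -1:+1/15*, -2:-1/14, -4:+1/12
[15] X move#2: -1:-1/14*, -2:-1/13, -4:-1/11
[14] O move#3: -1:-1/13, -2:+1/12*, -4:-1/10
[12] X move#4: -1:-1/11*, -2:-1/10, -4:-1/8
[11] O move#5: -1:-1/10, -2:+1/9*, -4:-1/7
[9] X move#6: -1:-1/8*, -2:-1/7, -4:-1/5
[8] O move#7: -1:-1/7, -2:+1/6*, -4:-1/4
[6] X move#8: -1:-1/5*, -2:-1/4, -4:-1/2
[5] O move#9: -1:-1/4, -2:+1/3*, -4:-1/1
[3] X move#10: -1:-1/2*, -2:-1/1
[2] O move#11: -1:-1/1, -2:+1/0*
[0] end (terminal -1, X#12); searched 16 to 16
suppose O passes — search the same position with X to move:
pass> [16] X move#1: -1:+1/15*, -2:-1/14, -4:+1/12
pass> [15] O move#2: -1:-1/14*, -2:-1/13, -4:-1/11
pass> [14] X move#3: -1:-1/13, -2:+1/12*, -4:-1/10
pass> [12] O move#4: -1:-1/11*, -2:-1/10, -4:-1/8
pass> [11] X move#5: -1:-1/10, -2:+1/9*, -4:-1/7
pass> [9] O move#6: -1:-1/8*, -2:-1/7, -4:-1/5
pass> [8] X move#7: -1:-1/7, -2:+1/6*, -4:-1/4
pass> [6] O move#8: -1:-1/5*, -2:-1/4, -4:-1/2
pass> [5] X move#9: -1:-1/4, -2:+1/3*, -4:-1/1
pass> [3] O move#10: -1:-1/2*, -2:-1/1
pass> [2] X move#11: -1:-1/1, -2:+1/0*
pass> [0] end (terminal -1, O#12); searched 16 to 16
for O: play +1, pass -1

zugzwang(16, O) = False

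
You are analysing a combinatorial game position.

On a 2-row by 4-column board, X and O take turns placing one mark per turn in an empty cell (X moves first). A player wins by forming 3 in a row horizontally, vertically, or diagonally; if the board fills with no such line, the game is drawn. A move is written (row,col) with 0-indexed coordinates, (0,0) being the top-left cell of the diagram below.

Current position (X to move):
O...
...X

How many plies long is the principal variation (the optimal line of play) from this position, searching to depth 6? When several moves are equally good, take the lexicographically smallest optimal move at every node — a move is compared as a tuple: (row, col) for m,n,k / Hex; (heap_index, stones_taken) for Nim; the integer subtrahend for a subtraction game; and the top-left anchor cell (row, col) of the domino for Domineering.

PV length from [O.../...X]: 6 plies

[O.../...X] X move#1: (0,1):+0/OX../...X*, (0,2):+0/O.X./...X, (0,3):+0/O..X/...X, (1,0):+0/O.../X..X, (1,1):+0/O.../.X.X, (1,2):+0/O.../..XX
[OX../...X] O move#2: (0,2):+0/OXO./...X*, (0,3):+0/OX.O/...X, (1,0):+0/OX../O..X, (1,1):+0/OX../.O.X, (1,2):+0/OX../..OX
[OXO./...X] X move#3: (0,3):+0/OXOX/...X*, (1,0):+0/OXO./X..X, (1,1):+0/OXO./.X.X, (1,2):+0/OXO./..XX
[OXOX/...X] O move#4: (1,0):+0/OXOX/O..X*, (1,1):+0/OXOX/.O.X, (1,2):+0/OXOX/..OX
[OXOX/O..X] X move#5: (1,1):+0/OXOX/OX.X*, (1,2):+0/OXOX/O.XX
[OXOX/OX.X] O move#6: (1,2):+0/OXOX/OXOX*
[OXOX/OXOX] end (terminal +0, X#7); searched O.../...X to 6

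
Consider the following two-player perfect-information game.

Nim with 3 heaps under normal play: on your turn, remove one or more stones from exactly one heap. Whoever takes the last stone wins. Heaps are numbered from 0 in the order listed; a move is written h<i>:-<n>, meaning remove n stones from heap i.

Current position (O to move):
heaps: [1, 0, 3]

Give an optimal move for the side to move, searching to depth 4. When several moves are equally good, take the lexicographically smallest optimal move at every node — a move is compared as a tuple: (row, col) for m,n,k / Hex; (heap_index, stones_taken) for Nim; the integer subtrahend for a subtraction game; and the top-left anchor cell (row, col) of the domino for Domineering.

O's best at [(1,0,3)]: h2:-2

ply 1, O at (1,0,3) | h0:-1=-1→(0,0,3); h2:-1=-1→(1,0,2); h2:-2=+1→(1,0,1)*; h2:-3=-1→(1,0,0)
ply 2, X at (1,0,1) | h0:-1=-1→(0,0,1)*; h2:-1=-1→(1,0,0)
ply 3, O at (0,0,1) | h2:-1=+1→(0,0,0)*
ply 4: (0,0,0) is terminal -1 (X); from (1,0,3) depth 4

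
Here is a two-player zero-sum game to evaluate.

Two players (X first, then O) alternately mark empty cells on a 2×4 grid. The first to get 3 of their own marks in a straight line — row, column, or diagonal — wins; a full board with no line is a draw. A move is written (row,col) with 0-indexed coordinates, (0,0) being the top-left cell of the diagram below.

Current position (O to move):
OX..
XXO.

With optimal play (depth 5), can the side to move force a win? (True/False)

O winning at [OX../XXO.]: False

p1 O@[OX../XXO.]: (0,2)[OXO./XXO.]+0* (0,3)[OX.O/XXO.]+0 (1,3)[OX../XXOO]+0
p2 X@[OXO./XXO.]: (0,3)[OXOX/XXO.]+0* (1,3)[OXO./XXOX]+0
p3 O@[OXOX/XXO.]: (1,3)[OXOX/XXOO]+0*
p4 X@[OXOX/XXOO] terminal +0; root [OX../XXO.] d5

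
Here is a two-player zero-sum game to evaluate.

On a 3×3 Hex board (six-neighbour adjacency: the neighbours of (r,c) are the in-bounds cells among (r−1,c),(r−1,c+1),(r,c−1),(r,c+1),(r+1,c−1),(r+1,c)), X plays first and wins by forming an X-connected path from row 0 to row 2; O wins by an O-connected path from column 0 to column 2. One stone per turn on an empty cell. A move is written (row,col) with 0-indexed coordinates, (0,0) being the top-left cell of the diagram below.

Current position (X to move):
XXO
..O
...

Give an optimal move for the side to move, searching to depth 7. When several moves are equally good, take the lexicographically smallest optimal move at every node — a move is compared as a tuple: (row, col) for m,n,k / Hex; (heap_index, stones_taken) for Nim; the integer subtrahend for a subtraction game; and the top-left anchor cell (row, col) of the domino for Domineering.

ply 1, X at XXO/..O/... | (1,0)=-1→XXO/X.O/...; (1,1)=+1→XXO/.XO/...*; (2,0)=+1→XXO/..O/X..; (2,1)=-1→XXO/..O/.X.; (2,2)=-1→XXO/..O/..X
ply 2, O at XXO/.XO/... | (1,0)=-1→XXO/OXO/...*; (2,0)=-1→XXO/.XO/O..; (2,1)=-1→XXO/.XO/.O.; (2,2)=-1→XXO/.XO/..O
ply 3, X at XXO/OXO/... | (2,0)=+1→XXO/OXO/X..*; (2,1)=+1→XXO/OXO/.X.; (2,2)=+1→XXO/OXO/..X
ply 4: XXO/OXO/X.. is terminal -1 (O); from XXO/..O/... depth 7

X's best at [XXO/..O/...]: (1,1)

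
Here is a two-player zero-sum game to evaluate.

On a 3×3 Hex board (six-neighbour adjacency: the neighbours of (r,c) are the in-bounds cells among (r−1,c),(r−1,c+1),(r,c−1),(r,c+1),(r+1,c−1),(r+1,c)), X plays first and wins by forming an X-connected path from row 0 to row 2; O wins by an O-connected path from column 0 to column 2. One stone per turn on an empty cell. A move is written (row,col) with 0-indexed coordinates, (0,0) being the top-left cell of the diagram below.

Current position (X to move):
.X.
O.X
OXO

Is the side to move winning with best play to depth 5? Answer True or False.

X winning at [.X./O.X/OXO]: True

ply 1, X at .X./O.X/OXO | (0,0)=+1→XX./O.X/OXO*; (0,2)=+1→.XX/O.X/OXO; (1,1)=+1→.X./OXX/OXO
ply 2, O at XX./O.X/OXO | (0,2)=-1→XXO/O.X/OXO*; (1,1)=-1→XX./OOX/OXO
ply 3, X at XXO/O.X/OXO | (1,1)=+1→XXO/OXX/OXO*
ply 4: XXO/OXX/OXO is terminal -1 (O); from .X./O.X/OXO depth 5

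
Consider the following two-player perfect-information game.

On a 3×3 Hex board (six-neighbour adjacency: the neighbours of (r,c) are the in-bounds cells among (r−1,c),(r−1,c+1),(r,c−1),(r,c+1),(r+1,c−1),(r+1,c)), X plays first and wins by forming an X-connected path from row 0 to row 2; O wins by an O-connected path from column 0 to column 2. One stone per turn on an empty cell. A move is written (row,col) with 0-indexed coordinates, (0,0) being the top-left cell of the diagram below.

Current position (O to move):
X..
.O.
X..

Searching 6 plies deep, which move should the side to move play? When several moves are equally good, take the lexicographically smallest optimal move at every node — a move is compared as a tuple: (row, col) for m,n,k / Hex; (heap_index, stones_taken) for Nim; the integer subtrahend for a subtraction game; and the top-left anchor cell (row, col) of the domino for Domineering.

ply 1, O at X../.O./X.. | (0,1)=-1→XO./.O./X..; (0,2)=-1→X.O/.O./X..; (1,0)=+1→X../OO./X..*; (1,2)=-1→X../.OO/X..; (2,1)=-1→X../.O./XO.; (2,2)=-1→X../.O./X.O
ply 2, X at X../OO./X.. | (0,1)=-1→XX./OO./X..*; (0,2)=-1→X.X/OO./X..; (1,2)=-1→X../OOX/X..; (2,1)=-1→X../OO./XX.; (2,2)=-1→X../OO./X.X
ply 3, O at XX./OO./X.. | (0,2)=+1→XXO/OO./X..*; (1,2)=+1→XX./OOO/X..; (2,1)=+1→XX./OO./XO.; (2,2)=+1→XX./OO./X.O
ply 4: XXO/OO./X.. is terminal -1 (X); from X../.O./X.. depth 6

O's best at [X../.O./X..]: (1,0)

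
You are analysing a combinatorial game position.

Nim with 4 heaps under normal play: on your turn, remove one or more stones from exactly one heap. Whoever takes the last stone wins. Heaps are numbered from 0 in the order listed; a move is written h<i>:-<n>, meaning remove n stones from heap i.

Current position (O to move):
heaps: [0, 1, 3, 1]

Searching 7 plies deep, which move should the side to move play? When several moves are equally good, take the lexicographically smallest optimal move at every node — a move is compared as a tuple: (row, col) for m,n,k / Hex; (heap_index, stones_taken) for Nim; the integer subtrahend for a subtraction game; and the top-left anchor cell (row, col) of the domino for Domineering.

p1 O@[(0,1,3,1)]: h1:-1[(0,0,3,1)]-1 h2:-1[(0,1,2,1)]-1 h2:-2[(0,1,1,1)]-1 h2:-3[(0,1,0,1)]+1* h3:-1[(0,1,3,0)]-1
p2 X@[(0,1,0,1)]: h1:-1[(0,0,0,1)]-1* h3:-1[(0,1,0,0)]-1
p3 O@[(0,0,0,1)]: h3:-1[(0,0,0,0)]+1*
p4 X@[(0,0,0,0)] terminal -1; root [(0,1,3,1)] d7

O's best at [(0,1,3,1)]: h2:-3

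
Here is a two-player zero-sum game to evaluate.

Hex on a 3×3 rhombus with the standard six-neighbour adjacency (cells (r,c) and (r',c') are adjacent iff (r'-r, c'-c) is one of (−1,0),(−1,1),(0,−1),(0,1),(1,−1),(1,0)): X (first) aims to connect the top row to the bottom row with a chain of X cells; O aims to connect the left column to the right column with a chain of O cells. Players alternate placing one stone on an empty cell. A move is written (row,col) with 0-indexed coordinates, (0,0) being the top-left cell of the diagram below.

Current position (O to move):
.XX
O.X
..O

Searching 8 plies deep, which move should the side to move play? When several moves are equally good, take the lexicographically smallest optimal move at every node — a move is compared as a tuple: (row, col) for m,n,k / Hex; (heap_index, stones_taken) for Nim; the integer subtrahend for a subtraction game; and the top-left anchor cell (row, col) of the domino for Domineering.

ply 1, O at .XX/O.X/..O | (0,0)=-1→OXX/O.X/..O; (1,1)=-1→.XX/OOX/..O; (2,0)=-1→.XX/O.X/O.O; (2,1)=+1→.XX/O.X/.OO*
ply 2, X at .XX/O.X/.OO | (0,0)=-1→XXX/O.X/.OO*; (1,1)=-1→.XX/OXX/.OO; (2,0)=-1→.XX/O.X/XOO
ply 3, O at XXX/O.X/.OO | (1,1)=+1→XXX/OOX/.OO*; (2,0)=+1→XXX/O.X/OOO
ply 4: XXX/OOX/.OO is terminal -1 (X); from .XX/O.X/..O depth 8

O's best at [.XX/O.X/..O]: (2,1)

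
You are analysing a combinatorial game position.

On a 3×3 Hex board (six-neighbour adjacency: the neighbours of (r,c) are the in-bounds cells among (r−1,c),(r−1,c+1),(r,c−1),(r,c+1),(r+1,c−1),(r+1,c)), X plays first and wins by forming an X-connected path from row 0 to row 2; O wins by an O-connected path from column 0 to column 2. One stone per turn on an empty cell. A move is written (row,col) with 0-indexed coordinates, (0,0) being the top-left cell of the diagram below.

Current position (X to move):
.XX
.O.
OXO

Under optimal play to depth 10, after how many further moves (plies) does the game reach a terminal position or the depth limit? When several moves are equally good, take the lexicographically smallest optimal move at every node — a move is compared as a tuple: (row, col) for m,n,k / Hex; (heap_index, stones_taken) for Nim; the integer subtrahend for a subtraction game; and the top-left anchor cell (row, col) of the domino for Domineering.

[.XX/.O./OXO] X move#1: (0,0):-1/XXX/.O./OXO, (1,0):-1/.XX/XO./OXO, (1,2):+1/.XX/.OX/OXO*
[.XX/.OX/OXO] end (terminal -1, O#2); searched .XX/.O./OXO to 10

PV length from [.XX/.O./OXO]: 1 ply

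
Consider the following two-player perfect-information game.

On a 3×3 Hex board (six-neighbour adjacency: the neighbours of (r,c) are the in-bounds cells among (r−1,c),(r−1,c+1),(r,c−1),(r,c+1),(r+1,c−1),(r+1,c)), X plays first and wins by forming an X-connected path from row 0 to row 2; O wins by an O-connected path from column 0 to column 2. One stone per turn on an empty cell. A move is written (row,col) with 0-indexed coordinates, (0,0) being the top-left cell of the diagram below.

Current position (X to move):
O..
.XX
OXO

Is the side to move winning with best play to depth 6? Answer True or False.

X winning at [O../.XX/OXO]: True

ply 1, X at O../.XX/OXO | (0,1)=+1→OX./.XX/OXO*; (0,2)=+1→O.X/.XX/OXO; (1,0)=+1→O../XXX/OXO
ply 2: OX./.XX/OXO is terminal -1 (O); from O../.XX/OXO depth 6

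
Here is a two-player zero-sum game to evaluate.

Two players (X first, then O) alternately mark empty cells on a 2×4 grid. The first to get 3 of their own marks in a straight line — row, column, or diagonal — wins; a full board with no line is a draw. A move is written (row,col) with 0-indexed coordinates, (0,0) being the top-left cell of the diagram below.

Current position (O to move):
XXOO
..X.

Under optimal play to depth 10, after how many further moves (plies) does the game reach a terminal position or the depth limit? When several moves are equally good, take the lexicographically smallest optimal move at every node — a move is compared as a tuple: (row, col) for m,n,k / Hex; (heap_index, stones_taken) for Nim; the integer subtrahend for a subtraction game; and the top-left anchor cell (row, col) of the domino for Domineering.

ply 1, O at XXOO/..X. | (1,0)=+0→XXOO/O.X.*; (1,1)=+0→XXOO/.OX.; (1,3)=+0→XXOO/..XO
ply 2, X at XXOO/O.X. | (1,1)=+0→XXOO/OXX.*; (1,3)=+0→XXOO/O.XX
ply 3, O at XXOO/OXX. | (1,3)=+0→XXOO/OXXO*
ply 4: XXOO/OXXO is terminal +0 (X); from XXOO/..X. depth 10

PV length from [XXOO/..X.]: 3 plies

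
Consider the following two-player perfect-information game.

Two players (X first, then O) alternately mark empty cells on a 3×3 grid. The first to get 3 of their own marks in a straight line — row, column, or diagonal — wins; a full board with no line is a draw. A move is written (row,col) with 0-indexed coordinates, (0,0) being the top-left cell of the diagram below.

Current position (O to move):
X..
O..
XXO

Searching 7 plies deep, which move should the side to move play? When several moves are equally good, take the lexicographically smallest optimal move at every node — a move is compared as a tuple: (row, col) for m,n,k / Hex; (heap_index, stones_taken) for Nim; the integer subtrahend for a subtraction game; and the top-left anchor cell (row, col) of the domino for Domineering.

O's best at [X../O../XXO]: (1,2)

ply 1, O at X../O../XXO | (0,1)=+0→XO./O../XXO; (0,2)=+0→X.O/O../XXO; (1,1)=+0→X../OO./XXO; (1,2)=+1→X../O.O/XXO*
ply 2, X at X../O.O/XXO | (0,1)=-1→XX./O.O/XXO*; (0,2)=-1→X.X/O.O/XXO; (1,1)=-1→X../OXO/XXO
ply 3, O at XX./O.O/XXO | (0,2)=+1→XXO/O.O/XXO*; (1,1)=+1→XX./OOO/XXO
ply 4: XXO/O.O/XXO is terminal -1 (X); from X../O../XXO depth 7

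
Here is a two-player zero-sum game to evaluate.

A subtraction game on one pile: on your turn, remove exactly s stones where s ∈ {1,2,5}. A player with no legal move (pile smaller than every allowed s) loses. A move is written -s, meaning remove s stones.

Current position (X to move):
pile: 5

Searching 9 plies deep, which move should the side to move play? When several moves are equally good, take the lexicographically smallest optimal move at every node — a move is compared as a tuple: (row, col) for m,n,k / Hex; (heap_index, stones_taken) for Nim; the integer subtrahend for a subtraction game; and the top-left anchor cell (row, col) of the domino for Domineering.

X's best at [5]: -2

p1 X@[5]: -1[4]-1 -2[3]+1* -5[0]+1
p2 O@[3]: -1[2]-1* -2[1]-1
p3 X@[2]: -1[1]-1 -2[0]+1*
p4 O@[0] terminal -1; root [5] d9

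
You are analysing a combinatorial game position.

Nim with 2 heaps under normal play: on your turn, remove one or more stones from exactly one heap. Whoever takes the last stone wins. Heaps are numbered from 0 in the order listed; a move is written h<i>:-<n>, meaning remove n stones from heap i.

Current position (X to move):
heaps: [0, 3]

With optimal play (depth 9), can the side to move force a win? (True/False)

X winning at [(0,3)]: True

ply 1, X at (0,3) | h1:-1=-1→(0,2); h1:-2=-1→(0,1); h1:-3=+1→(0,0)*
ply 2: (0,0) is terminal -1 (O); from (0,3) depth 9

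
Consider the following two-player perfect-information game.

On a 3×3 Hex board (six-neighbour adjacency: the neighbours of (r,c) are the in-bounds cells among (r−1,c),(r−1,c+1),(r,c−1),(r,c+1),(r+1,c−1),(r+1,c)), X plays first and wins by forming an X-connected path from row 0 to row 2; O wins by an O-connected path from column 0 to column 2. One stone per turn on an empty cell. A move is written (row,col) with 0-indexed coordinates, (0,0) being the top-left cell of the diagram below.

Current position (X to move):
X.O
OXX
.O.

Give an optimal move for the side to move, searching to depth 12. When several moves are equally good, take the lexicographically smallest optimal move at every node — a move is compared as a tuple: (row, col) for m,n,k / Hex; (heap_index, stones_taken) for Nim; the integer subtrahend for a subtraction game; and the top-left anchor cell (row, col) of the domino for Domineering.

X's best at [X.O/OXX/.O.]: (0,1)

ply 1, X at X.O/OXX/.O. | (0,1)=+1→XXO/OXX/.O.*; (2,0)=-1→X.O/OXX/XO.; (2,2)=-1→X.O/OXX/.OX
ply 2, O at XXO/OXX/.O. | (2,0)=-1→XXO/OXX/OO.*; (2,2)=-1→XXO/OXX/.OO
ply 3, X at XXO/OXX/OO. | (2,2)=+1→XXO/OXX/OOX*
ply 4: XXO/OXX/OOX is terminal -1 (O); from X.O/OXX/.O. depth 12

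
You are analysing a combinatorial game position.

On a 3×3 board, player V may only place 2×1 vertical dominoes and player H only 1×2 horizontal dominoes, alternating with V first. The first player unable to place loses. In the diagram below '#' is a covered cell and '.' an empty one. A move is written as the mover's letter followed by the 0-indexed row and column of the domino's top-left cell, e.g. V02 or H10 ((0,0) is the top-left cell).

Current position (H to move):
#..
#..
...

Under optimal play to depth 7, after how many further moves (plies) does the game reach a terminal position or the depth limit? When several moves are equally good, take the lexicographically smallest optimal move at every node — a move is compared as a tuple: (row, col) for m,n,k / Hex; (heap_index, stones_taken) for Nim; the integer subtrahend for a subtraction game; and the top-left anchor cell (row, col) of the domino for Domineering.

[#../#../...] H move#1: H01:-1/###/#../..., H11:+1/#../###/...*, H20:-1/#../#../##., H21:-1/#../#../.##
[#../###/...] end (terminal -1, V#2); searched #../#../... to 7

PV length from [#../#../...]: 1 ply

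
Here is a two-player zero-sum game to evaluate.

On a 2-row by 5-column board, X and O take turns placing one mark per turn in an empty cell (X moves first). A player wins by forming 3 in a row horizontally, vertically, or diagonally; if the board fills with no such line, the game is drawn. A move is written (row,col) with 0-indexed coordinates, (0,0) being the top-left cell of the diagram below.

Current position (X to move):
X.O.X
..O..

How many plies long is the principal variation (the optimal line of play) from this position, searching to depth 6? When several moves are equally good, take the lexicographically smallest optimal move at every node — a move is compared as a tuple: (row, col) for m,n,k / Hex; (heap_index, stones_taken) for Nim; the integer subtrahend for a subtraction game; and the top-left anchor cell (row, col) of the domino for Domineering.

ply 1, X at X.O.X/..O.. | (0,1)=-1→XXO.X/..O..; (0,3)=-1→X.OXX/..O..; (1,0)=-1→X.O.X/X.O..; (1,1)=+0→X.O.X/.XO..*; (1,3)=+0→X.O.X/..OX.; (1,4)=-1→X.O.X/..O.X
ply 2, O at X.O.X/.XO.. | (0,1)=+0→XOO.X/.XO..*; (0,3)=+0→X.OOX/.XO..; (1,0)=+0→X.O.X/OXO..; (1,3)=+0→X.O.X/.XOO.; (1,4)=+0→X.O.X/.XO.O
ply 3, X at XOO.X/.XO.. | (0,3)=+0→XOOXX/.XO..*; (1,0)=-1→XOO.X/XXO..; (1,3)=-1→XOO.X/.XOX.; (1,4)=-1→XOO.X/.XO.X
ply 4, O at XOOXX/.XO.. | (1,0)=+0→XOOXX/OXO..*; (1,3)=+0→XOOXX/.XOO.; (1,4)=+0→XOOXX/.XO.O
ply 5, X at XOOXX/OXO.. | (1,3)=+0→XOOXX/OXOX.*; (1,4)=+0→XOOXX/OXO.X
ply 6, O at XOOXX/OXOX. | (1,4)=+0→XOOXX/OXOXO*
ply 7: XOOXX/OXOXO is terminal +0 (X); from X.O.X/..O.. depth 6

PV length from [X.O.X/..O..]: 6 plies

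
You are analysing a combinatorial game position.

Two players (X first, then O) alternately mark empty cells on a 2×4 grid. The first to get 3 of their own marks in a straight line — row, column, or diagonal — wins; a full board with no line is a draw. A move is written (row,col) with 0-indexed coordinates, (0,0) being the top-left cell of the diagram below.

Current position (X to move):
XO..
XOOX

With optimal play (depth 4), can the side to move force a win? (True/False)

ply 1, X at XO../XOOX | (0,2)=+0→XOX./XOOX*; (0,3)=+0→XO.X/XOOX
ply 2, O at XOX./XOOX | (0,3)=+0→XOXO/XOOX*
ply 3: XOXO/XOOX is terminal +0 (X); from XO../XOOX depth 4

X winning at [XO../XOOX]: False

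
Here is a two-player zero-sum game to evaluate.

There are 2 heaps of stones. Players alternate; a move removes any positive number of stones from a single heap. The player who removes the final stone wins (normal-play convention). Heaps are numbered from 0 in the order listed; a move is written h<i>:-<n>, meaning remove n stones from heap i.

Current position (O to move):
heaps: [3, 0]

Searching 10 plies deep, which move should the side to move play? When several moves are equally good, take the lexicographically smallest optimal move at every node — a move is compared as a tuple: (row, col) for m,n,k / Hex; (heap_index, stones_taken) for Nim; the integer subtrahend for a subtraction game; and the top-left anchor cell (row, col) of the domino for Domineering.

ply 1, O at (3,0) | h0:-1=-1→(2,0); h0:-2=-1→(1,0); h0:-3=+1→(0,0)*
ply 2: (0,0) is terminal -1 (X); from (3,0) depth 10

O's best at [(3,0)]: h0:-3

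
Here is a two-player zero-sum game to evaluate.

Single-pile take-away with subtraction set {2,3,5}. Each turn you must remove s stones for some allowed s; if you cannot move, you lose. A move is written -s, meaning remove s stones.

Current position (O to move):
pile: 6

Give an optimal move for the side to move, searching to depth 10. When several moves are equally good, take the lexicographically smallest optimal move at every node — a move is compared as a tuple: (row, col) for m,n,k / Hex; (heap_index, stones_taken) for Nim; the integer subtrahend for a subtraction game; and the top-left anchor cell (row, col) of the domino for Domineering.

O's best at [6]: -5

ply 1, O at 6 | -2=-1→4; -3=-1→3; -5=+1→1*
ply 2: 1 is terminal -1 (X); from 6 depth 10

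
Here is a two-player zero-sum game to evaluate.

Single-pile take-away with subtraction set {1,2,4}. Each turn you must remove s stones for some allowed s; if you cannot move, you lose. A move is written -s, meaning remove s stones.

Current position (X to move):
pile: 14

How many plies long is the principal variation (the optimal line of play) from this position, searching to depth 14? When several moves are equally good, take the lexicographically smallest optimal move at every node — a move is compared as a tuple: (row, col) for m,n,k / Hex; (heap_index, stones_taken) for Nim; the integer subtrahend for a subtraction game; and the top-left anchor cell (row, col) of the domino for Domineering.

[14] X move#1: -1:-1/13, -2:+1/12*, -4:-1/10
[12] O move#2: -1:-1/11*, -2:-1/10, -4:-1/8
[11] X move#3: -1:-1/10, -2:+1/9*, -4:-1/7
[9] O move#4: -1:-1/8*, -2:-1/7, -4:-1/5
[8] X move#5: -1:-1/7, -2:+1/6*, -4:-1/4
[6] O move#6: -1:-1/5*, -2:-1/4, -4:-1/2
[5] X move#7: -1:-1/4, -2:+1/3*, -4:-1/1
[3] O move#8: -1:-1/2*, -2:-1/1
[2] X move#9: -1:-1/1, -2:+1/0*
[0] end (terminal -1, O#10); searched 14 to 14

PV length from [14]: 9 plies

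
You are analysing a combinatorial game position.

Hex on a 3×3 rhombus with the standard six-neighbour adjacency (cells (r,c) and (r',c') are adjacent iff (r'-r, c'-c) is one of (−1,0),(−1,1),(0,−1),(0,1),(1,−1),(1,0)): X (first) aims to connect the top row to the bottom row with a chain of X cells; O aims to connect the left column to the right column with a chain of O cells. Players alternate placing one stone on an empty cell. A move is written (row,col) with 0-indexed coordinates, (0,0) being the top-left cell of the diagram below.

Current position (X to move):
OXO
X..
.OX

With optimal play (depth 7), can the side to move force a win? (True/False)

X winning at [OXO/X../.OX]: True

[OXO/X../.OX] X move#1: (1,1):+1/OXO/XX./.OX*, (1,2):+1/OXO/X.X/.OX, (2,0):+1/OXO/X../XOX
[OXO/XX./.OX] O move#2: (1,2):-1/OXO/XXO/.OX*, (2,0):-1/OXO/XX./OOX
[OXO/XXO/.OX] X move#3: (2,0):+1/OXO/XXO/XOX*
[OXO/XXO/XOX] end (terminal -1, O#4); searched OXO/X../.OX to 7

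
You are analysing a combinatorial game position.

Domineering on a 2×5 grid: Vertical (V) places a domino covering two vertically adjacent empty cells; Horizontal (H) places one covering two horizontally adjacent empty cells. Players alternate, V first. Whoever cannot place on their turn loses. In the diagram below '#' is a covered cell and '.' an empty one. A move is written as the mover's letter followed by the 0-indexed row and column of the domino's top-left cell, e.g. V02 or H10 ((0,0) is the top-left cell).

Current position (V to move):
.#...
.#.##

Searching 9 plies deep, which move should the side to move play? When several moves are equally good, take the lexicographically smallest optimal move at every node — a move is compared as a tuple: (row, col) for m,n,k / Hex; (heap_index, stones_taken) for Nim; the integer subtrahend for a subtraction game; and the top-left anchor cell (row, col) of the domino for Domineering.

V's best at [.#.../.#.##]: V02

ply 1, V at .#.../.#.## | V00=-1→##.../##.##; V02=+1→.##../.####*
ply 2, H at .##../.#### | H03=-1→.####/.####*
ply 3, V at .####/.#### | V00=+1→#####/#####*
ply 4: #####/##### is terminal -1 (H); from .#.../.#.## depth 9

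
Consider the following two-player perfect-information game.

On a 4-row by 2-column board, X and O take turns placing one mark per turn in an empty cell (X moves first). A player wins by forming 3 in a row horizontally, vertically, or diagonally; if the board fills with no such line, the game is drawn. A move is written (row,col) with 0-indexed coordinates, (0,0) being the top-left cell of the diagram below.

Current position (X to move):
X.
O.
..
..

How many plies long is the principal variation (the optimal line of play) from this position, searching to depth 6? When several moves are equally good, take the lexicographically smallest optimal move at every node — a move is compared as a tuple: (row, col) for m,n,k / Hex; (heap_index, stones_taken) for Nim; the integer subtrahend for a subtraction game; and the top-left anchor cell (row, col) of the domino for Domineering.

ply 1, X at X./O./../.. | (0,1)=+0→XX/O./../..*; (1,1)=+0→X./OX/../..; (2,0)=+0→X./O./X./..; (2,1)=+0→X./O./.X/..; (3,0)=+0→X./O./../X.; (3,1)=+0→X./O./../.X
ply 2, O at XX/O./../.. | (1,1)=+0→XX/OO/../..*; (2,0)=+0→XX/O./O./..; (2,1)=+0→XX/O./.O/..; (3,0)=+0→XX/O./../O.; (3,1)=+0→XX/O./../.O
ply 3, X at XX/OO/../.. | (2,0)=+0→XX/OO/X./..*; (2,1)=+0→XX/OO/.X/..; (3,0)=+0→XX/OO/../X.; (3,1)=+0→XX/OO/../.X
ply 4, O at XX/OO/X./.. | (2,1)=+0→XX/OO/XO/..*; (3,0)=+0→XX/OO/X./O.; (3,1)=+0→XX/OO/X./.O
ply 5, X at XX/OO/XO/.. | (3,0)=-1→XX/OO/XO/X.; (3,1)=+0→XX/OO/XO/.X*
ply 6, O at XX/OO/XO/.X | (3,0)=+0→XX/OO/XO/OX*
ply 7: XX/OO/XO/OX is terminal +0 (X); from X./O./../.. depth 6

PV length from [X./O./../..]: 6 plies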